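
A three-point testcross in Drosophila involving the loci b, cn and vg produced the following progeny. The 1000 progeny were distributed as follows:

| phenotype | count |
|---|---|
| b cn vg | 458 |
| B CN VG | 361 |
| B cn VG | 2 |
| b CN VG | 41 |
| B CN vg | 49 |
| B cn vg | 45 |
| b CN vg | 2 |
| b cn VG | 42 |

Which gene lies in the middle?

The two most frequent reciprocal classes, B CN VG and b cn vg, are the parental types, so the F1 was B CN VG / b cn vg.
The two rarest classes, B cn VG and b CN vg, are the double crossovers. Comparing them with the parentals, only the cn allele has switched, so cn is the middle locus and the order is vg – cn – b.

cn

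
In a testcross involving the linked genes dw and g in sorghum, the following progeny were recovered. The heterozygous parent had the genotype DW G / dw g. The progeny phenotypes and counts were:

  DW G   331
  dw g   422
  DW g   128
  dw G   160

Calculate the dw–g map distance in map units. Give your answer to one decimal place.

The recombinant classes are DW g and dw G: 128 + 160 = 288.
Recombination frequency = 288/1041 = 0.2767 ≈ 27.7%, i.e. 27.7 map units.

27.7 map units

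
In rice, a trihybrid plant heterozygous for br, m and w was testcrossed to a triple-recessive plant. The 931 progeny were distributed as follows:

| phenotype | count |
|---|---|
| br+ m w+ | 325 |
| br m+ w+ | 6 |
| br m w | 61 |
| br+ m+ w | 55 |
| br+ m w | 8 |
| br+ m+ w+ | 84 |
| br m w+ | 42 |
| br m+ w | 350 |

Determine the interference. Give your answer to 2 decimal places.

The two most frequent reciprocal classes, br+ m w+ and br m+ w, are the parental types, so the F1 was br+ m w+ / br m+ w.
The two rarest classes, br+ m w and br m+ w+, are the double crossovers. Comparing them with the parentals, only the w allele has switched, so w is the middle locus and the order is br – w – m.
br–w: (97 + 14)/931 = 0.1192; w–m: (145 + 14)/931 = 0.1708.
Expected DCO frequency = 0.1192 × 0.1708 ≈ 0.02036; observed = 14/931 ≈ 0.01504.
Coefficient of coincidence = 0.01504/0.02036 ≈ 0.74; interference = 1 − 0.74 = 0.26.

0.26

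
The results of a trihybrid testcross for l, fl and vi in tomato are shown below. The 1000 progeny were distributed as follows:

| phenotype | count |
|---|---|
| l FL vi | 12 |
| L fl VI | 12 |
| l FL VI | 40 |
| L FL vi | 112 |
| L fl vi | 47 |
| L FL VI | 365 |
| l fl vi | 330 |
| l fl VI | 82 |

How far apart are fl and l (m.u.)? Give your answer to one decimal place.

The two most frequent reciprocal classes, L FL VI and l fl vi, are the parental types, so the F1 was L FL VI / l fl vi.
The two rarest classes, L fl VI and l FL vi, are the double crossovers. Comparing them with the parentals, only the fl allele has switched, so fl is the middle locus and the order is vi – fl – l.
Crossovers in the fl–l interval produce the single-crossover classes l FL VI and L fl vi (40 + 47 = 87) plus the double crossovers (24).
RF(fl–l) = (87 + 24) / 1000 = 111/1000 = 0.1110 → 11.1 m.u.

11.1 m.u.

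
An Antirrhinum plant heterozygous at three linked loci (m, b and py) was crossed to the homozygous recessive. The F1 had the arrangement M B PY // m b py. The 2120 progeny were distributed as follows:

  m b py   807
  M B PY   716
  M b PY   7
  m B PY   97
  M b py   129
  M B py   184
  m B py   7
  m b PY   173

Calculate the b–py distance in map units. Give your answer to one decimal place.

17.5 map units

The two rarest classes, M b PY and m B py, are the double crossovers. Comparing them with the parentals, only the b allele has switched, so b is the middle locus and the order is m – b – py.
Crossovers in the b–py interval produce the single-crossover classes M B py and m b PY (184 + 173 = 357) plus the double crossovers (14).
RF(b–py) = (357 + 14) / 2120 = 371/2120 = 0.1750 → 17.5 map units.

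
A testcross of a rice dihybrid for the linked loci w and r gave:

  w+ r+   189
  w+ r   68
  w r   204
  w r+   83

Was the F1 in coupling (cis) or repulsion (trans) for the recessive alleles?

cis

The two most frequent classes are w+ r+ (189) and w r (204); these are the parental (non-recombinant) types.
So the F1 carried w+ r+ on one chromosome and w r on the other — the recessive alleles are on the same chromosome (cis / coupling).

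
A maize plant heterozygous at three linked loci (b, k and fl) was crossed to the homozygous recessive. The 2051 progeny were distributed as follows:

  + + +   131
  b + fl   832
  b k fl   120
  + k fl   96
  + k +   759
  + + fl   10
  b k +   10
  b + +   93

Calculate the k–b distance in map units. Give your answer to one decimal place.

13.2 map units

The two most frequent reciprocal classes, + k + and b + fl, are the parental types, so the F1 was + k + / b + fl.
The two rarest classes, b k + and + + fl, are the double crossovers. Comparing them with the parentals, only the b allele has switched, so b is the middle locus and the order is fl – b – k.
Crossovers in the b–k interval produce the single-crossover classes + + + and b k fl (131 + 120 = 251) plus the double crossovers (20).
RF(b–k) = (251 + 20) / 2051 = 271/2051 = 0.1321 → 13.2 map units.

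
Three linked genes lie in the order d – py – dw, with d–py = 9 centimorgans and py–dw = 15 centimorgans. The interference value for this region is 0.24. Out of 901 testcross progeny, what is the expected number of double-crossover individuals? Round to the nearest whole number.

9

Map distances give recombination frequencies of 0.090 and 0.150 for the two intervals.
With interference 0.24 (so coincidence = 0.76), expected double-crossover frequency = 0.090 × 0.150 × 0.76 = 0.01026.
Expected number = 0.01026 × 901 = 9.24 ≈ 9.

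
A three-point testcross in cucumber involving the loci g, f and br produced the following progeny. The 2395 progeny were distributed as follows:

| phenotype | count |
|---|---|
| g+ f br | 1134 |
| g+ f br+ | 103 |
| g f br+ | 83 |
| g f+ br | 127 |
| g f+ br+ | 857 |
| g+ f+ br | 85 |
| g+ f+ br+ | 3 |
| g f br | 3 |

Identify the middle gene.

g

The two most frequent reciprocal classes, g+ f br and g f+ br+, are the parental types, so the F1 was g+ f br / g f+ br+.
The two rarest classes, g f br and g+ f+ br+, are the double crossovers. Comparing them with the parentals, only the g allele has switched, so g is the middle locus and the order is f – g – br.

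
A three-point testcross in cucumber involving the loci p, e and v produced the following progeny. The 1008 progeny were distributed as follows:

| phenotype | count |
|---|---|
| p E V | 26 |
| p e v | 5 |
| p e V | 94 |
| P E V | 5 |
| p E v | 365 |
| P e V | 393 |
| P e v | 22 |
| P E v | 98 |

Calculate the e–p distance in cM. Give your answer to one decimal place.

The two most frequent reciprocal classes, P e V and p E v, are the parental types, so the F1 was P e V / p E v.
The two rarest classes, P E V and p e v, are the double crossovers. Comparing them with the parentals, only the e allele has switched, so e is the middle locus and the order is p – e – v.
Crossovers in the p–e interval produce the single-crossover classes p e V and P E v (94 + 98 = 192) plus the double crossovers (10).
RF(p–e) = (192 + 10) / 1008 = 202/1008 = 0.2004 → 20.0 cM.

20.0 cM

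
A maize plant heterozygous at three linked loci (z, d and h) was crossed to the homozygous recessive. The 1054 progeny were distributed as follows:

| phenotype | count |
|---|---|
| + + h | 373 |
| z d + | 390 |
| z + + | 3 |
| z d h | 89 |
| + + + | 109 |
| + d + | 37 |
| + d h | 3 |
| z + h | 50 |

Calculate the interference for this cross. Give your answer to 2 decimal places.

The two most frequent reciprocal classes, z d + and + + h, are the parental types, so the F1 was z d + / + + h.
The two rarest classes, z + + and + d h, are the double crossovers. Comparing them with the parentals, only the d allele has switched, so d is the middle locus and the order is h – d – z.
h–d: (198 + 6)/1054 = 0.1935; d–z: (87 + 6)/1054 = 0.0882.
Expected DCO frequency = 0.1935 × 0.0882 ≈ 0.01707; observed = 6/1054 ≈ 0.00569.
Coefficient of coincidence = 0.00569/0.01707 ≈ 0.33; interference = 1 − 0.33 = 0.67.

0.67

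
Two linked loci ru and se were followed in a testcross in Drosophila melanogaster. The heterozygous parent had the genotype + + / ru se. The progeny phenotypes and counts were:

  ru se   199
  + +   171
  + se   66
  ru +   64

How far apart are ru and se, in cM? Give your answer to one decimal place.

The recombinant classes are + se and ru +: 66 + 64 = 130.
Recombination frequency = 130/500 = 0.2600 ≈ 26.0%, i.e. 26.0 cM.

26.0 cM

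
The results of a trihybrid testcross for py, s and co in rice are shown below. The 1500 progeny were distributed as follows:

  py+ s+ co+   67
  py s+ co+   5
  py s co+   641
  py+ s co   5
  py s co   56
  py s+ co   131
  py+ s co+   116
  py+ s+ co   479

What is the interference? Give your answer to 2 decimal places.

0.56

The two most frequent reciprocal classes, py s co+ and py+ s+ co, are the parental types, so the F1 was py s co+ / py+ s+ co.
The two rarest classes, py s+ co+ and py+ s co, are the double crossovers. Comparing them with the parentals, only the s allele has switched, so s is the middle locus and the order is py – s – co.
py–s: (247 + 10)/1500 = 0.1713; s–co: (123 + 10)/1500 = 0.0887.
Expected DCO frequency = 0.1713 × 0.0887 ≈ 0.01519; observed = 10/1500 ≈ 0.00667.
Coefficient of coincidence = 0.00667/0.01519 ≈ 0.44; interference = 1 − 0.44 = 0.56.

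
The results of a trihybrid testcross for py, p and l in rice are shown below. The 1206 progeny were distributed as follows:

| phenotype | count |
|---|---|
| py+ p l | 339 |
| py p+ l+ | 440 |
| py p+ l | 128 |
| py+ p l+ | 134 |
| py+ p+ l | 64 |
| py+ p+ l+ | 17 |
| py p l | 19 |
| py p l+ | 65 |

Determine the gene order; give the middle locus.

py

The two most frequent reciprocal classes, py+ p l and py p+ l+, are the parental types, so the F1 was py+ p l / py p+ l+.
The two rarest classes, py p l and py+ p+ l+, are the double crossovers. Comparing them with the parentals, only the py allele has switched, so py is the middle locus and the order is p – py – l.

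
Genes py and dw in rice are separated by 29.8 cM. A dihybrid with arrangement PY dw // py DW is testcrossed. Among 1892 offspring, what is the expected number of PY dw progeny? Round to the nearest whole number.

A map distance of 29.8 cM corresponds to a recombination frequency of 0.298.
The F1 is PY dw / py DW, so PY dw is a parental gamete class with expected frequency (1 − r)/2 = 0.702/2 = 0.3510.
Expected number = 0.3510 × 1892 = 664.09 ≈ 664.

664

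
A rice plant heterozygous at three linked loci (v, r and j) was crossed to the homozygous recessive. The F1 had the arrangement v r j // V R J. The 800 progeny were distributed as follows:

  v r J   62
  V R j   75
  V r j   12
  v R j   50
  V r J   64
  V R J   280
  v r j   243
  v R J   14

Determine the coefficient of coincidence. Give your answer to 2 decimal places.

The two rarest classes, V r j and v R J, are the double crossovers. Comparing them with the parentals, only the v allele has switched, so v is the middle locus and the order is r – v – j.
r–v: (114 + 26)/800 = 0.1750; v–j: (137 + 26)/800 = 0.2037.
Expected DCO frequency = 0.1750 × 0.2037 ≈ 0.03565; observed = 26/800 ≈ 0.03250.
Coefficient of coincidence = 0.03250/0.03565 ≈ 0.91.

0.91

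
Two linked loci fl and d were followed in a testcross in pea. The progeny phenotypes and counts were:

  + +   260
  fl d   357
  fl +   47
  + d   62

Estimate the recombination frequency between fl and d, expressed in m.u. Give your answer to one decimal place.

The two most frequent classes, + + (260) and fl d (357), are the parental types, so the F1 was + + / fl d.
The recombinant classes are + d and fl +: 62 + 47 = 109.
Recombination frequency = 109/726 = 0.1501 ≈ 15.0%, i.e. 15.0 m.u.

15.0 m.u.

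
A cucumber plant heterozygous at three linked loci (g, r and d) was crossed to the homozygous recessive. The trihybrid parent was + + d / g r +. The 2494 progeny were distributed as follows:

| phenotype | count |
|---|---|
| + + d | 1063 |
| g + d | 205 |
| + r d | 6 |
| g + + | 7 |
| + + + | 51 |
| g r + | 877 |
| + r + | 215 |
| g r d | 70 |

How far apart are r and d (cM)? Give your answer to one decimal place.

The two rarest classes, + r d and g + +, are the double crossovers. Comparing them with the parentals, only the r allele has switched, so r is the middle locus and the order is d – r – g.
Crossovers in the d–r interval produce the single-crossover classes + + + and g r d (51 + 70 = 121) plus the double crossovers (13).
RF(d–r) = (121 + 13) / 2494 = 134/2494 = 0.0537 → 5.4 cM.

5.4 cM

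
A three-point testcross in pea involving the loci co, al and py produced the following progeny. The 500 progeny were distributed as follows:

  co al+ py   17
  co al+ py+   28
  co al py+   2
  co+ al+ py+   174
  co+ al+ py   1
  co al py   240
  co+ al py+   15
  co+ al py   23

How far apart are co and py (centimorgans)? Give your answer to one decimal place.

The two most frequent reciprocal classes, co+ al+ py+ and co al py, are the parental types, so the F1 was co+ al+ py+ / co al py.
The two rarest classes, co+ al+ py and co al py+, are the double crossovers. Comparing them with the parentals, only the py allele has switched, so py is the middle locus and the order is co – py – al.
Crossovers in the co–py interval produce the single-crossover classes co al+ py+ and co+ al py (28 + 23 = 51) plus the double crossovers (3).
RF(co–py) = (51 + 3) / 500 = 54/500 = 0.1080 → 10.8 centimorgans.

10.8 centimorgans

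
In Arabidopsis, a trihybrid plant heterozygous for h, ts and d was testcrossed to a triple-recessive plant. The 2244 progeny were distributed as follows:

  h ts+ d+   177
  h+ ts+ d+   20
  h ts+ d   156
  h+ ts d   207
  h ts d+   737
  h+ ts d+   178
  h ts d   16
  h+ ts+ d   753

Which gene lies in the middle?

d

The two most frequent reciprocal classes, h ts d+ and h+ ts+ d, are the parental types, so the F1 was h ts d+ / h+ ts+ d.
The two rarest classes, h ts d and h+ ts+ d+, are the double crossovers. Comparing them with the parentals, only the d allele has switched, so d is the middle locus and the order is ts – d – h.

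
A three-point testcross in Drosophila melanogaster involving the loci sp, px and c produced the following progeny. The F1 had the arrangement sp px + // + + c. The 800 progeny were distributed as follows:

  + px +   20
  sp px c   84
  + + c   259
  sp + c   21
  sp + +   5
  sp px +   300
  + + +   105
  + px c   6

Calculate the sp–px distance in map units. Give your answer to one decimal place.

6.5 map units

The two rarest classes, sp + + and + px c, are the double crossovers. Comparing them with the parentals, only the px allele has switched, so px is the middle locus and the order is sp – px – c.
Crossovers in the sp–px interval produce the single-crossover classes + px + and sp + c (20 + 21 = 41) plus the double crossovers (11).
RF(sp–px) = (41 + 11) / 800 = 52/800 = 0.0650 → 6.5 map units.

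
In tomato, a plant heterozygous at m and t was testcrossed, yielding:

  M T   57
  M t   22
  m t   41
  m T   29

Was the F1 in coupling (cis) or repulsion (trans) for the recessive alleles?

The two most frequent classes are M T (57) and m t (41); these are the parental (non-recombinant) types.
So the F1 carried M T on one chromosome and m t on the other — the recessive alleles are on the same chromosome (cis / coupling).

cis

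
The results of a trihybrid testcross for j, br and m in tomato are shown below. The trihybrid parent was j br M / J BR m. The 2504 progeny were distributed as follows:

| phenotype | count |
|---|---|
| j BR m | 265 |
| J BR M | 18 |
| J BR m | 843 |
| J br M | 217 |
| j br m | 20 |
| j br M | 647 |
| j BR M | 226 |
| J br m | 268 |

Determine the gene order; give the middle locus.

The two rarest classes, j br m and J BR M, are the double crossovers. Comparing them with the parentals, only the m allele has switched, so m is the middle locus and the order is j – m – br.

m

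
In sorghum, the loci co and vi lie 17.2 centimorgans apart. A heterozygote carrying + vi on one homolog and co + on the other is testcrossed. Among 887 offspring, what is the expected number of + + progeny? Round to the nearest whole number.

A map distance of 17.2 centimorgans corresponds to a recombination frequency of 0.172.
The F1 is + vi / co +, so + + is a recombinant gamete class with expected frequency r/2 = 0.172/2 = 0.0860.
Expected number = 0.0860 × 887 = 76.28 ≈ 76.

76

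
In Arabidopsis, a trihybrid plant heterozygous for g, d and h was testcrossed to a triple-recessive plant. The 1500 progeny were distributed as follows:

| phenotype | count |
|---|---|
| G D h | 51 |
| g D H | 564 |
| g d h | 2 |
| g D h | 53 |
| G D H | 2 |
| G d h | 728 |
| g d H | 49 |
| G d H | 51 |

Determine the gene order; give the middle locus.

The two most frequent reciprocal classes, G d h and g D H, are the parental types, so the F1 was G d h / g D H.
The two rarest classes, g d h and G D H, are the double crossovers. Comparing them with the parentals, only the g allele has switched, so g is the middle locus and the order is h – g – d.

g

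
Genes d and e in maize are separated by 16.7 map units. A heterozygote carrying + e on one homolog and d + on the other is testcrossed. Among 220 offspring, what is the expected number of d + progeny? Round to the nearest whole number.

92

A map distance of 16.7 map units corresponds to a recombination frequency of 0.167.
The F1 is + e / d +, so d + is a parental gamete class with expected frequency (1 − r)/2 = 0.833/2 = 0.4165.
Expected number = 0.4165 × 220 = 91.63 ≈ 92.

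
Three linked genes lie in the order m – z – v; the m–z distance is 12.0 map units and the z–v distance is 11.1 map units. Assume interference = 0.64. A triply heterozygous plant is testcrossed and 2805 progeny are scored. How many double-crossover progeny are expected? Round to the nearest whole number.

13

Map distances give recombination frequencies of 0.120 and 0.111 for the two intervals.
With interference 0.64 (so coincidence = 0.36), expected double-crossover frequency = 0.120 × 0.111 × 0.36 = 0.00480.
Expected number = 0.00480 × 2805 = 13.45 ≈ 13.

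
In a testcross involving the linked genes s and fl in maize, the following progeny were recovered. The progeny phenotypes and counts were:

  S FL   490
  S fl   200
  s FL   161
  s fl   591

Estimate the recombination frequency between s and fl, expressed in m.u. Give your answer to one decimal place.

The two most frequent classes, S FL (490) and s fl (591), are the parental types, so the F1 was S FL / s fl.
The recombinant classes are S fl and s FL: 200 + 161 = 361.
Recombination frequency = 361/1442 = 0.2503 ≈ 25.0%, i.e. 25.0 m.u.

25.0 m.u.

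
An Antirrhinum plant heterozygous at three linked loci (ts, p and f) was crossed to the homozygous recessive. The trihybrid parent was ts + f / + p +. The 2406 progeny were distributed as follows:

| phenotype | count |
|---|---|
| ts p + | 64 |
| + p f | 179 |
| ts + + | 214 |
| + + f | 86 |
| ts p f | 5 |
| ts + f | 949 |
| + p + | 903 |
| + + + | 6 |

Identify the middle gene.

The two rarest classes, ts p f and + + +, are the double crossovers. Comparing them with the parentals, only the p allele has switched, so p is the middle locus and the order is ts – p – f.

p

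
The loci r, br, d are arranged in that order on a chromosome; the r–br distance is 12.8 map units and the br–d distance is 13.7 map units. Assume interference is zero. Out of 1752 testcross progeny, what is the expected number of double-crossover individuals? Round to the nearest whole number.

Map distances give recombination frequencies of 0.128 and 0.137 for the two intervals.
With no interference, expected double-crossover frequency = 0.128 × 0.137 = 0.01754.
Expected number = 0.01754 × 1752 = 30.72 ≈ 31.

31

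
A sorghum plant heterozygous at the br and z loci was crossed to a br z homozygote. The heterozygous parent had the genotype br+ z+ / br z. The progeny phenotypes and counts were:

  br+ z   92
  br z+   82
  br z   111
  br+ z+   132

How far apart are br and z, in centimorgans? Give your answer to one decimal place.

41.7 centimorgans

The recombinant classes are br+ z and br z+: 92 + 82 = 174.
Recombination frequency = 174/417 = 0.4173 ≈ 41.7%, i.e. 41.7 centimorgans.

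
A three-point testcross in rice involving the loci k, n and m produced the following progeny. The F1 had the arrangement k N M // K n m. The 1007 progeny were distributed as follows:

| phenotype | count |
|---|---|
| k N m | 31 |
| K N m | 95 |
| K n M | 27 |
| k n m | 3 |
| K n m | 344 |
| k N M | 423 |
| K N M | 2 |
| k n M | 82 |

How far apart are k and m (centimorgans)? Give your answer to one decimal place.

The two rarest classes, K N M and k n m, are the double crossovers. Comparing them with the parentals, only the k allele has switched, so k is the middle locus and the order is n – k – m.
Crossovers in the k–m interval produce the single-crossover classes k N m and K n M (31 + 27 = 58) plus the double crossovers (5).
RF(k–m) = (58 + 5) / 1007 = 63/1007 = 0.0626 → 6.3 centimorgans.

6.3 centimorgans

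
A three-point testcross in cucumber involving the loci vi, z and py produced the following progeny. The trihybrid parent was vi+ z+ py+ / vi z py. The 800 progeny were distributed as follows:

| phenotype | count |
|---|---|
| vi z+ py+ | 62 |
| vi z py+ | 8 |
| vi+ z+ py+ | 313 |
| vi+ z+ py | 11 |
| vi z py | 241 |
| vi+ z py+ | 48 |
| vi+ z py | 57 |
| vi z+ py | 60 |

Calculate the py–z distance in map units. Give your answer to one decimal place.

The two rarest classes, vi+ z+ py and vi z py+, are the double crossovers. Comparing them with the parentals, only the py allele has switched, so py is the middle locus and the order is vi – py – z.
Crossovers in the py–z interval produce the single-crossover classes vi+ z py+ and vi z+ py (48 + 60 = 108) plus the double crossovers (19).
RF(py–z) = (108 + 19) / 800 = 127/800 = 0.1588 → 15.9 map units.

15.9 map units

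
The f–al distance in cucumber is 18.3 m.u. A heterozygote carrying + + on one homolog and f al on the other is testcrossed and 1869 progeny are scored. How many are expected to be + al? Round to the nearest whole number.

A map distance of 18.3 m.u. corresponds to a recombination frequency of 0.183.
The F1 is + + / f al, so + al is a recombinant gamete class with expected frequency r/2 = 0.183/2 = 0.0915.
Expected number = 0.0915 × 1869 = 171.01 ≈ 171.

171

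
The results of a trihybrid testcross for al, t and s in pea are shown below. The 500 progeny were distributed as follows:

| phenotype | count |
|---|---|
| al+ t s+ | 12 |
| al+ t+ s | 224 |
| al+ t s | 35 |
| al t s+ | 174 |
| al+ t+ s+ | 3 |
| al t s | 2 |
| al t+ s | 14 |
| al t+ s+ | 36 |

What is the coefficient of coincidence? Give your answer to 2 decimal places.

The two most frequent reciprocal classes, al+ t+ s and al t s+, are the parental types, so the F1 was al+ t+ s / al t s+.
The two rarest classes, al+ t+ s+ and al t s, are the double crossovers. Comparing them with the parentals, only the s allele has switched, so s is the middle locus and the order is t – s – al.
t–s: (71 + 5)/500 = 0.1520; s–al: (26 + 5)/500 = 0.0620.
Expected DCO frequency = 0.1520 × 0.0620 ≈ 0.00942; observed = 5/500 ≈ 0.01000.
Coefficient of coincidence = 0.01000/0.00942 ≈ 1.06.

1.06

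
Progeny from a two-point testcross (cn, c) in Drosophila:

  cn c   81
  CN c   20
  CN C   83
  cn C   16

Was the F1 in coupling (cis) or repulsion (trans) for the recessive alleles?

cis

The two most frequent classes are CN C (83) and cn c (81); these are the parental (non-recombinant) types.
So the F1 carried CN C on one chromosome and cn c on the other — the recessive alleles are on the same chromosome (cis / coupling).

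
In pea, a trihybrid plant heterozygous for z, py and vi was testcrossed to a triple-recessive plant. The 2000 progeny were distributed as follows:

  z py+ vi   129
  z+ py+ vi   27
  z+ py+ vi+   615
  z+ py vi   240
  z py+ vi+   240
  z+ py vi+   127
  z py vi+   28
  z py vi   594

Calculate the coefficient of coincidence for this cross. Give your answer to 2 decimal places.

The two most frequent reciprocal classes, z+ py+ vi+ and z py vi, are the parental types, so the F1 was z+ py+ vi+ / z py vi.
The two rarest classes, z+ py+ vi and z py vi+, are the double crossovers. Comparing them with the parentals, only the vi allele has switched, so vi is the middle locus and the order is py – vi – z.
py–vi: (256 + 55)/2000 = 0.1555; vi–z: (480 + 55)/2000 = 0.2675.
Expected DCO frequency = 0.1555 × 0.2675 ≈ 0.04160; observed = 55/2000 ≈ 0.02750.
Coefficient of coincidence = 0.02750/0.04160 ≈ 0.66.

0.66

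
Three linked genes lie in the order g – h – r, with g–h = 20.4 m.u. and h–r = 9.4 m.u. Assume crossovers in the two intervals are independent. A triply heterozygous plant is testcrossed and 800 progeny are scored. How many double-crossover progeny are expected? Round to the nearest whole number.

Map distances give recombination frequencies of 0.204 and 0.094 for the two intervals.
With no interference, expected double-crossover frequency = 0.204 × 0.094 = 0.01918.
Expected number = 0.01918 × 800 = 15.34 ≈ 15.

15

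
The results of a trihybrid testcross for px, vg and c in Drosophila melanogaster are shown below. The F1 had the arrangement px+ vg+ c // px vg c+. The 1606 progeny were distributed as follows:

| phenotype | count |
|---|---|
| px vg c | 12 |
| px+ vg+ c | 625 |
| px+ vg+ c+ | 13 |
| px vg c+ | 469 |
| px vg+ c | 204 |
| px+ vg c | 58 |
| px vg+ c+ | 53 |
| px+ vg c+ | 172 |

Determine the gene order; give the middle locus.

c

The two rarest classes, px+ vg+ c+ and px vg c, are the double crossovers. Comparing them with the parentals, only the c allele has switched, so c is the middle locus and the order is vg – c – px.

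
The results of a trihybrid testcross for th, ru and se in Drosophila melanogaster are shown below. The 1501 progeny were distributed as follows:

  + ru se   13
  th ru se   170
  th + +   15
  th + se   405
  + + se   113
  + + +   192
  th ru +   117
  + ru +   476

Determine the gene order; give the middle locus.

se

The two most frequent reciprocal classes, th + se and + ru +, are the parental types, so the F1 was th + se / + ru +.
The two rarest classes, th + + and + ru se, are the double crossovers. Comparing them with the parentals, only the se allele has switched, so se is the middle locus and the order is ru – se – th.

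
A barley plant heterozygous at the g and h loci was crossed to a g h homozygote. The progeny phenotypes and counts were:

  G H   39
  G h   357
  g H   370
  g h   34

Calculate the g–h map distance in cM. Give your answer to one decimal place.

9.1 cM

The two most frequent classes, G h (357) and g H (370), are the parental types, so the F1 was G h / g H.
The recombinant classes are G H and g h: 39 + 34 = 73.
Recombination frequency = 73/800 = 0.0912 ≈ 9.1%, i.e. 9.1 cM.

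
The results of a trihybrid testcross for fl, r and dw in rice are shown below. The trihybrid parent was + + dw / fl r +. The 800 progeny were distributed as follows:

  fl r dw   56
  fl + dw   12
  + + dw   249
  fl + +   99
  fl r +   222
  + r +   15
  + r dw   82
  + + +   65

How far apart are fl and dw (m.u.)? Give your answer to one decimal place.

18.5 m.u.

The two rarest classes, fl + dw and + r +, are the double crossovers. Comparing them with the parentals, only the fl allele has switched, so fl is the middle locus and the order is r – fl – dw.
Crossovers in the fl–dw interval produce the single-crossover classes + + + and fl r dw (65 + 56 = 121) plus the double crossovers (27).
RF(fl–dw) = (121 + 27) / 800 = 148/800 = 0.1850 → 18.5 m.u.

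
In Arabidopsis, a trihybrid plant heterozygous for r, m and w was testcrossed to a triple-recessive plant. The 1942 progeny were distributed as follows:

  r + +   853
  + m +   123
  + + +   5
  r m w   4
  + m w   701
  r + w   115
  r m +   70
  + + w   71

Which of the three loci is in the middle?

The two most frequent reciprocal classes, + m w and r + +, are the parental types, so the F1 was + m w / r + +.
The two rarest classes, r m w and + + +, are the double crossovers. Comparing them with the parentals, only the r allele has switched, so r is the middle locus and the order is m – r – w.

r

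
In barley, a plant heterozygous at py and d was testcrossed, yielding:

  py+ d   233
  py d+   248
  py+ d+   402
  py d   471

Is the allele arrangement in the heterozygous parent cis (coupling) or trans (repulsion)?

The two most frequent classes are py+ d+ (402) and py d (471); these are the parental (non-recombinant) types.
So the F1 carried py+ d+ on one chromosome and py d on the other — the recessive alleles are on the same chromosome (cis / coupling).

cis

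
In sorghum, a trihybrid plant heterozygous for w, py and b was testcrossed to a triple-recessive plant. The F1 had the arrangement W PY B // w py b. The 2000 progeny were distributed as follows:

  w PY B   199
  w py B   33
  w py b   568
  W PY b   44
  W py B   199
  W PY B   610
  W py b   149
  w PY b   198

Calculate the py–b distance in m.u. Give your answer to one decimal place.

23.7 m.u.

The two rarest classes, W PY b and w py B, are the double crossovers. Comparing them with the parentals, only the b allele has switched, so b is the middle locus and the order is py – b – w.
Crossovers in the py–b interval produce the single-crossover classes W py B and w PY b (199 + 198 = 397) plus the double crossovers (77).
RF(py–b) = (397 + 77) / 2000 = 474/2000 = 0.2370 → 23.7 m.u.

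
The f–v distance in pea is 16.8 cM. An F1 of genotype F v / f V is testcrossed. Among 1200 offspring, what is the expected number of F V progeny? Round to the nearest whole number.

101

A map distance of 16.8 cM corresponds to a recombination frequency of 0.168.
The F1 is F v / f V, so F V is a recombinant gamete class with expected frequency r/2 = 0.168/2 = 0.0840.
Expected number = 0.0840 × 1200 = 100.80 ≈ 101.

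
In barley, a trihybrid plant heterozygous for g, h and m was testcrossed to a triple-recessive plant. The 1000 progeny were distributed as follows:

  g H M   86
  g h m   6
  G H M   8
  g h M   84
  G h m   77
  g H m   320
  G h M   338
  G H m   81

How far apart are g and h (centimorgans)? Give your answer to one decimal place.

17.9 centimorgans

The two most frequent reciprocal classes, G h M and g H m, are the parental types, so the F1 was G h M / g H m.
The two rarest classes, G H M and g h m, are the double crossovers. Comparing them with the parentals, only the h allele has switched, so h is the middle locus and the order is g – h – m.
Crossovers in the g–h interval produce the single-crossover classes g h M and G H m (84 + 81 = 165) plus the double crossovers (14).
RF(g–h) = (165 + 14) / 1000 = 179/1000 = 0.1790 → 17.9 centimorgans.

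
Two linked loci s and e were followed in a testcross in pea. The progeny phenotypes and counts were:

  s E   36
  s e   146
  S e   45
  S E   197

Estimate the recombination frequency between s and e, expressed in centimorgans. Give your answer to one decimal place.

19.1 centimorgans

The two most frequent classes, S E (197) and s e (146), are the parental types, so the F1 was S E / s e.
The recombinant classes are S e and s E: 45 + 36 = 81.
Recombination frequency = 81/424 = 0.1910 ≈ 19.1%, i.e. 19.1 centimorgans.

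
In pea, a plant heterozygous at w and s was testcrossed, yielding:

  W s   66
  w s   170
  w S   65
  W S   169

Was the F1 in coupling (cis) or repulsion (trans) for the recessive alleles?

The two most frequent classes are W S (169) and w s (170); these are the parental (non-recombinant) types.
So the F1 carried W S on one chromosome and w s on the other — the recessive alleles are on the same chromosome (cis / coupling).

cis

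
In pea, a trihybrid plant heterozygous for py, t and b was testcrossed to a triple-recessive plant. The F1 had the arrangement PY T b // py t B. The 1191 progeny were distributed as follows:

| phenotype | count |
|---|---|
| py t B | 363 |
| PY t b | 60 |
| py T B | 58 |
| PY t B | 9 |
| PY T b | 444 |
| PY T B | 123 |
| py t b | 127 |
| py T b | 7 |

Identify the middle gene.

The two rarest classes, py T b and PY t B, are the double crossovers. Comparing them with the parentals, only the py allele has switched, so py is the middle locus and the order is t – py – b.

py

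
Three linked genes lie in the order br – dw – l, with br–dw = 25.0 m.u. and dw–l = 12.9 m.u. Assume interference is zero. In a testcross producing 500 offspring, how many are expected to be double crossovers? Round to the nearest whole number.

16

Map distances give recombination frequencies of 0.250 and 0.129 for the two intervals.
With no interference, expected double-crossover frequency = 0.250 × 0.129 = 0.03225.
Expected number = 0.03225 × 500 = 16.12 ≈ 16.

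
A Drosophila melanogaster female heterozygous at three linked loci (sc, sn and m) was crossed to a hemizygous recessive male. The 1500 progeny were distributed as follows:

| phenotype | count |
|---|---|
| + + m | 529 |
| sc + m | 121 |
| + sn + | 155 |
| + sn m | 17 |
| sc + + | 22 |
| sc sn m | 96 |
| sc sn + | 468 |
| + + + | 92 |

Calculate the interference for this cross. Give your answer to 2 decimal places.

The two most frequent reciprocal classes, + + m and sc sn +, are the parental types, so the F1 was + + m / sc sn +.
The two rarest classes, + sn m and sc + +, are the double crossovers. Comparing them with the parentals, only the sn allele has switched, so sn is the middle locus and the order is m – sn – sc.
m–sn: (188 + 39)/1500 = 0.1513; sn–sc: (276 + 39)/1500 = 0.2100.
Expected DCO frequency = 0.1513 × 0.2100 ≈ 0.03177; observed = 39/1500 ≈ 0.02600.
Coefficient of coincidence = 0.02600/0.03177 ≈ 0.82; interference = 1 − 0.82 = 0.18.

0.18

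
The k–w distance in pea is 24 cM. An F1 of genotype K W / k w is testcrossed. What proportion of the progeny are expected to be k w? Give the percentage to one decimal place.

38.0%

A map distance of 24 cM corresponds to a recombination frequency of 0.240.
The F1 is K W / k w, so k w is a parental gamete class with expected frequency (1 − r)/2 = 0.760/2 = 0.3800.
That is 0.3800 = 38.0% of the progeny.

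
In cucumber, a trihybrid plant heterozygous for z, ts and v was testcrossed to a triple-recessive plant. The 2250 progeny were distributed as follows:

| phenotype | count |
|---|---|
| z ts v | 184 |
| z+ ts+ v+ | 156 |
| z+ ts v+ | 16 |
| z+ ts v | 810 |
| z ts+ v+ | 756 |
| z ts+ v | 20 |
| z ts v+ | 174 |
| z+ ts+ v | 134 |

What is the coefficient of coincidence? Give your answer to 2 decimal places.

The two most frequent reciprocal classes, z+ ts v and z ts+ v+, are the parental types, so the F1 was z+ ts v / z ts+ v+.
The two rarest classes, z+ ts v+ and z ts+ v, are the double crossovers. Comparing them with the parentals, only the v allele has switched, so v is the middle locus and the order is ts – v – z.
ts–v: (308 + 36)/2250 = 0.1529; v–z: (340 + 36)/2250 = 0.1671.
Expected DCO frequency = 0.1529 × 0.1671 ≈ 0.02555; observed = 36/2250 ≈ 0.01600.
Coefficient of coincidence = 0.01600/0.02555 ≈ 0.63.

0.63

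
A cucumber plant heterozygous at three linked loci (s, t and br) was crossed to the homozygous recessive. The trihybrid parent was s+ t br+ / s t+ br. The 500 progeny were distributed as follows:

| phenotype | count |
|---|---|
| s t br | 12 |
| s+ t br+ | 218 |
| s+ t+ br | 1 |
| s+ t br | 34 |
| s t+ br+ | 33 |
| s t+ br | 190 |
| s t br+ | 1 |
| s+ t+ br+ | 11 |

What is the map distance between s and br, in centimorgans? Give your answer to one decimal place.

The two rarest classes, s t br+ and s+ t+ br, are the double crossovers. Comparing them with the parentals, only the s allele has switched, so s is the middle locus and the order is br – s – t.
Crossovers in the br–s interval produce the single-crossover classes s+ t br and s t+ br+ (34 + 33 = 67) plus the double crossovers (2).
RF(br–s) = (67 + 2) / 500 = 69/500 = 0.1380 → 13.8 centimorgans.

13.8 centimorgans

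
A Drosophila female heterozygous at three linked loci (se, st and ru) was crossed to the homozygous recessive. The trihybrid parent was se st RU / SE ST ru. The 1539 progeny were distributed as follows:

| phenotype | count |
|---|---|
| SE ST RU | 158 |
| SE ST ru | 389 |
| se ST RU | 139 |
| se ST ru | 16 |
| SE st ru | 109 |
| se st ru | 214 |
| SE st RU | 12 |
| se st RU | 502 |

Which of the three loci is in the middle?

The two rarest classes, SE st RU and se ST ru, are the double crossovers. Comparing them with the parentals, only the se allele has switched, so se is the middle locus and the order is ru – se – st.

se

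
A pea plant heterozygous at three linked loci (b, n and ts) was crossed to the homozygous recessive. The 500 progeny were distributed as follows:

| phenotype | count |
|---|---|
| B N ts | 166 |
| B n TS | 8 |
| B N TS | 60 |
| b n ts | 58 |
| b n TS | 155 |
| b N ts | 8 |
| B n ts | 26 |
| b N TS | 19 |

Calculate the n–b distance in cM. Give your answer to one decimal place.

12.2 cM

The two most frequent reciprocal classes, b n TS and B N ts, are the parental types, so the F1 was b n TS / B N ts.
The two rarest classes, B n TS and b N ts, are the double crossovers. Comparing them with the parentals, only the b allele has switched, so b is the middle locus and the order is ts – b – n.
Crossovers in the b–n interval produce the single-crossover classes b N TS and B n ts (19 + 26 = 45) plus the double crossovers (16).
RF(b–n) = (45 + 16) / 500 = 61/500 = 0.1220 → 12.2 cM.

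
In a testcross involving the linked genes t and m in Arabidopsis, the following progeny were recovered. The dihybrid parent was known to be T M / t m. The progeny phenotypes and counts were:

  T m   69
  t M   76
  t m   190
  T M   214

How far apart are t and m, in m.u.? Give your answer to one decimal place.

26.4 m.u.

The recombinant classes are T m and t M: 69 + 76 = 145.
Recombination frequency = 145/549 = 0.2641 ≈ 26.4%, i.e. 26.4 m.u.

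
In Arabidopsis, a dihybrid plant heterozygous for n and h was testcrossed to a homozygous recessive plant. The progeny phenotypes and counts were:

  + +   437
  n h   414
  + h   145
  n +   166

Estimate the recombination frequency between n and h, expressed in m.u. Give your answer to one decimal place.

The two most frequent classes, + + (437) and n h (414), are the parental types, so the F1 was + + / n h.
The recombinant classes are + h and n +: 145 + 166 = 311.
Recombination frequency = 311/1162 = 0.2676 ≈ 26.8%, i.e. 26.8 m.u.

26.8 m.u.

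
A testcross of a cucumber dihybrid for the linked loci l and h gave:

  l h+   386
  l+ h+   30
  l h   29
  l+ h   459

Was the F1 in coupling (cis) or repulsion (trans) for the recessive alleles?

trans

The two most frequent classes are l+ h (459) and l h+ (386); these are the parental (non-recombinant) types.
So the F1 carried l+ h on one chromosome and l h+ on the other — the recessive alleles are on opposite chromosomes (trans / repulsion).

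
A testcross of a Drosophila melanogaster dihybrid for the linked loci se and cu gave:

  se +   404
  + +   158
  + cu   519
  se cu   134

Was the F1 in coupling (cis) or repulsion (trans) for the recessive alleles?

trans

The two most frequent classes are + cu (519) and se + (404); these are the parental (non-recombinant) types.
So the F1 carried + cu on one chromosome and se + on the other — the recessive alleles are on opposite chromosomes (trans / repulsion).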